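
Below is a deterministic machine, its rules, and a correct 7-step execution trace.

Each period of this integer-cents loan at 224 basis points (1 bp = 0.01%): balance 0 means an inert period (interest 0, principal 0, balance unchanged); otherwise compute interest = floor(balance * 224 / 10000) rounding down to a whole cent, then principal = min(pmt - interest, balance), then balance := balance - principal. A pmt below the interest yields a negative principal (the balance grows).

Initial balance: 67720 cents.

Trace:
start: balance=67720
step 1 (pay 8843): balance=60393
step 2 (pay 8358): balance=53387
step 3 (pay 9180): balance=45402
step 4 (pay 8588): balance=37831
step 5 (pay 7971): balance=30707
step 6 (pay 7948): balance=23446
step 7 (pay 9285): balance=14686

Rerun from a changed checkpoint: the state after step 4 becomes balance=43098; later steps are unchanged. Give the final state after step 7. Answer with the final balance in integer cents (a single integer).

20315

state after step 4 := balance=43098
step 5 (pay 7971): balance=36092
step 6 (pay 7948): balance=28952
step 7 (pay 9285): balance=20315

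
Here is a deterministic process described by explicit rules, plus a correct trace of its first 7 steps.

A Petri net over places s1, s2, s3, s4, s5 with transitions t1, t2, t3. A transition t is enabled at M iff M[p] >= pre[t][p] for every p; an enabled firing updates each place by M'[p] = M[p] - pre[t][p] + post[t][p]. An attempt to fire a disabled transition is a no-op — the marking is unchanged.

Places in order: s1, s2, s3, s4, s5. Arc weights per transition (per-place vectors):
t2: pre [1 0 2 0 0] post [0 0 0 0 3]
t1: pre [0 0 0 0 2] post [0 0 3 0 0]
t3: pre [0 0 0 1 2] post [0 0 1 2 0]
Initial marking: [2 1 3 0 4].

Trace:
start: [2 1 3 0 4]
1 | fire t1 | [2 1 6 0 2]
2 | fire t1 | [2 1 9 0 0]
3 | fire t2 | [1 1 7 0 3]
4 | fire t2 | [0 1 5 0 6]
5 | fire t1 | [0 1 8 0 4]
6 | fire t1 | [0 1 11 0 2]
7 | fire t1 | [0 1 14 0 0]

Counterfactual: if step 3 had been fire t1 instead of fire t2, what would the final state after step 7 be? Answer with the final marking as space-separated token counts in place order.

1 1 10 0 1

(re-executing from step 3 with the substitution; state before step 3: [2 1 9 0 0])
3 | fire t1 | [2 1 9 0 0]
4 | fire t2 | [1 1 7 0 3]
5 | fire t1 | [1 1 10 0 1]
6 | fire t1 | [1 1 10 0 1]
7 | fire t1 | [1 1 10 0 1]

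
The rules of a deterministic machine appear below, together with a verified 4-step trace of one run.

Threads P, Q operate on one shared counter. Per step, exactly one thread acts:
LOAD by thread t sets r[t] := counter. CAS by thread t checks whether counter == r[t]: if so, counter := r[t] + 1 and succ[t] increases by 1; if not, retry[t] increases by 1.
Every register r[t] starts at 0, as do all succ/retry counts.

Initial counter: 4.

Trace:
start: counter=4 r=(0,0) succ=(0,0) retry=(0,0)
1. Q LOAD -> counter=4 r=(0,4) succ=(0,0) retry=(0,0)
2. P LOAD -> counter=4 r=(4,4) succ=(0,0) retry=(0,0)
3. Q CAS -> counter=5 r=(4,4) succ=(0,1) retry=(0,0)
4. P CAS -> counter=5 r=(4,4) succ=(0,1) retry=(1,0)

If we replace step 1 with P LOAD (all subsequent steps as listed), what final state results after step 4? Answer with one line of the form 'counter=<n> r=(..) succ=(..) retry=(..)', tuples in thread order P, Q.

(re-executing from step 1 with the substitution; state before step 1: counter=4 r=(0,0) succ=(0,0) retry=(0,0))
1. P LOAD -> counter=4 r=(4,0) succ=(0,0) retry=(0,0)
2. P LOAD -> counter=4 r=(4,0) succ=(0,0) retry=(0,0)
3. Q CAS -> counter=4 r=(4,0) succ=(0,0) retry=(0,1)
4. P CAS -> counter=5 r=(4,0) succ=(1,0) retry=(0,1)

counter=5 r=(4,0) succ=(1,0) retry=(0,1)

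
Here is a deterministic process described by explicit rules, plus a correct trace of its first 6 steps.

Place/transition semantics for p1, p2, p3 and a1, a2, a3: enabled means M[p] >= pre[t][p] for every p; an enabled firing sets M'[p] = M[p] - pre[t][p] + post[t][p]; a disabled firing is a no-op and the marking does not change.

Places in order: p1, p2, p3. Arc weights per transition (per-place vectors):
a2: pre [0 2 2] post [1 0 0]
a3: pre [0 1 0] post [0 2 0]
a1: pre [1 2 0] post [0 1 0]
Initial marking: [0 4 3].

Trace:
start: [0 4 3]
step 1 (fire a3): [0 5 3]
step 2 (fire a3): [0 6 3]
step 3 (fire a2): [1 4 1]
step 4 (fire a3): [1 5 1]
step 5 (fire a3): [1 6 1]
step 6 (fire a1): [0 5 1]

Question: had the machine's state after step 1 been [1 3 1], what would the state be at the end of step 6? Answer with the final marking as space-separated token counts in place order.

0 5 1

state after step 1 := [1 3 1]
step 2 (fire a3): [1 4 1]
step 3 (fire a2): [1 4 1]
step 4 (fire a3): [1 5 1]
step 5 (fire a3): [1 6 1]
step 6 (fire a1): [0 5 1]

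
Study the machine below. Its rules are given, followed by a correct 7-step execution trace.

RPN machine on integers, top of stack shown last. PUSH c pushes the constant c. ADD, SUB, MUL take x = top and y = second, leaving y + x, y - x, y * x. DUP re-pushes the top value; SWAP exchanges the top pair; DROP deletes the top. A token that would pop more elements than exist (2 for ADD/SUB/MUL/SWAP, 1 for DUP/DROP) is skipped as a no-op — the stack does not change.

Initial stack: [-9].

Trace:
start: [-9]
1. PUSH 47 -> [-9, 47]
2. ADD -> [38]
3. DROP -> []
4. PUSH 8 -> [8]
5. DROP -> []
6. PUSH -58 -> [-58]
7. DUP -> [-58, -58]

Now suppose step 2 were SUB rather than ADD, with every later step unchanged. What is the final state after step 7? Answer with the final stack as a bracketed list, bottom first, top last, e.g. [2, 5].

(re-executing from step 2 with the substitution; state before step 2: [-9, 47])
2. SUB -> [-56]
3. DROP -> []
4. PUSH 8 -> [8]
5. DROP -> []
6. PUSH -58 -> [-58]
7. DUP -> [-58, -58]

[-58, -58]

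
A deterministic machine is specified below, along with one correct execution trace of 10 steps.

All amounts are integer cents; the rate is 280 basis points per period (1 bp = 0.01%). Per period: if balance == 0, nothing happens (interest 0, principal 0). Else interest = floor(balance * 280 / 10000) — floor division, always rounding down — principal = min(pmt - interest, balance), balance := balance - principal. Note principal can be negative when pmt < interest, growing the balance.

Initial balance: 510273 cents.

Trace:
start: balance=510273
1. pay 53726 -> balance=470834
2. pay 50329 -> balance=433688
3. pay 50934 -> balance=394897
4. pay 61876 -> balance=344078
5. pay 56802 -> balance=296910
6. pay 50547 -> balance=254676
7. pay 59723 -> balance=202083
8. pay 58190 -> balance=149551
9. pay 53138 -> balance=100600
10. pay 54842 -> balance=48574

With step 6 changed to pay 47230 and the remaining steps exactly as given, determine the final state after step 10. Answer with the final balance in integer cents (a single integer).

(re-executing from step 6 with the substitution; state before step 6: balance=296910)
6. pay 47230 -> balance=257993
7. pay 59723 -> balance=205493
8. pay 58190 -> balance=153056
9. pay 53138 -> balance=104203
10. pay 54842 -> balance=52278

52278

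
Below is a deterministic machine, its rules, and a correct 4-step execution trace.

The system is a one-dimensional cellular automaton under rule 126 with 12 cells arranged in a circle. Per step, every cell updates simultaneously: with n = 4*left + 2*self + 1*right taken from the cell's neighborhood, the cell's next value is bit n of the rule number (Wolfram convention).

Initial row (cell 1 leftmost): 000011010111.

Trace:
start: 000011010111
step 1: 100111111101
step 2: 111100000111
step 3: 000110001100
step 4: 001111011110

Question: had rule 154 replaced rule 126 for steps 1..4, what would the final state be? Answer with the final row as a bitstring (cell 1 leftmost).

(re-executing steps 1..4 under rule 154; state before step 1: 000011010111)
step 1: 100110000110
step 2: 011101001100
step 3: 111000111010
step 4: 110101110000

110101110000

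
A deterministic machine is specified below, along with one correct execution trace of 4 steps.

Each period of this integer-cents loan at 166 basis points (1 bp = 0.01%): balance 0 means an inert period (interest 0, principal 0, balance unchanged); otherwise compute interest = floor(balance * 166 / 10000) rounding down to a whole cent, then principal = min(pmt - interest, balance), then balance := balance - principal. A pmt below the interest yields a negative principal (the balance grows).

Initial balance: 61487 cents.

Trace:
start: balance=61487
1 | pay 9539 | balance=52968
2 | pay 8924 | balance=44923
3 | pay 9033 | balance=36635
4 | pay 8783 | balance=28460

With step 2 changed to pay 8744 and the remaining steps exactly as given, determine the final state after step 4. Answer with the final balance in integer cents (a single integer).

28646

(re-executing from step 2 with the substitution; state before step 2: balance=52968)
2 | pay 8744 | balance=45103
3 | pay 9033 | balance=36818
4 | pay 8783 | balance=28646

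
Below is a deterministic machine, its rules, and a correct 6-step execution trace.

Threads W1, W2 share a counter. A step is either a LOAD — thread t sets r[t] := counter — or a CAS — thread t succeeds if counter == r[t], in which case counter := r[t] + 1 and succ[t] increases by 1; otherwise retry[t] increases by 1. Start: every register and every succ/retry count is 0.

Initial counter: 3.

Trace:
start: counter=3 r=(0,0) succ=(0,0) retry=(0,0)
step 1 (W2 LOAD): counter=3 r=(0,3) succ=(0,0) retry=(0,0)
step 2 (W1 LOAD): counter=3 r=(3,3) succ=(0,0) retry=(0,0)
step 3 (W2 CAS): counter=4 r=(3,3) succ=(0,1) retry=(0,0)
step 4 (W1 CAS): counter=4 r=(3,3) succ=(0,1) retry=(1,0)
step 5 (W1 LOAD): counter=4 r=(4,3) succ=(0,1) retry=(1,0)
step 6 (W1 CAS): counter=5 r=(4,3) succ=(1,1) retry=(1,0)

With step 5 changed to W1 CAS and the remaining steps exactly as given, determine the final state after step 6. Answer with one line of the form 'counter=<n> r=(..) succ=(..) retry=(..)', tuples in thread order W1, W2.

(re-executing from step 5 with the substitution; state before step 5: counter=4 r=(3,3) succ=(0,1) retry=(1,0))
step 5 (W1 CAS): counter=4 r=(3,3) succ=(0,1) retry=(2,0)
step 6 (W1 CAS): counter=4 r=(3,3) succ=(0,1) retry=(3,0)

counter=4 r=(3,3) succ=(0,1) retry=(3,0)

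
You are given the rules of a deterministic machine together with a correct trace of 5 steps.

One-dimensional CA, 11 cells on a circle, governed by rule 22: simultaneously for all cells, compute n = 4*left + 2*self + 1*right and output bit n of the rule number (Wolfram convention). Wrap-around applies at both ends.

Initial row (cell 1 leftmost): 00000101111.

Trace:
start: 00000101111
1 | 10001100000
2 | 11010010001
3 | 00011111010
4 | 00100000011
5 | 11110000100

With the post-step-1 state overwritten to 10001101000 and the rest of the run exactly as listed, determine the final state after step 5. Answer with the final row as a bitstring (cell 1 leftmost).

01110100100

state after step 1 := 10001101000
2 | 11010001101
3 | 00011010000
4 | 00100011000
5 | 01110100100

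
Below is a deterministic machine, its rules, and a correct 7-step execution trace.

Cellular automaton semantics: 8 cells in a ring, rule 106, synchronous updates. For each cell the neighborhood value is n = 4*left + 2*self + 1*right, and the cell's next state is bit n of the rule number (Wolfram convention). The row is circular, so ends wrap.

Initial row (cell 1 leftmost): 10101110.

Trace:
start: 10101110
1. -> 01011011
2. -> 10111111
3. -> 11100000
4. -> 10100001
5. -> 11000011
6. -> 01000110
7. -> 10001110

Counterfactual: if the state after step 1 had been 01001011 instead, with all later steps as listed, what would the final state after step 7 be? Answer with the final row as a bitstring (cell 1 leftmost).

11000001

state after step 1 := 01001011
2. -> 10010111
3. -> 10101100
4. -> 01011101
5. -> 10110110
6. -> 01111111
7. -> 11000001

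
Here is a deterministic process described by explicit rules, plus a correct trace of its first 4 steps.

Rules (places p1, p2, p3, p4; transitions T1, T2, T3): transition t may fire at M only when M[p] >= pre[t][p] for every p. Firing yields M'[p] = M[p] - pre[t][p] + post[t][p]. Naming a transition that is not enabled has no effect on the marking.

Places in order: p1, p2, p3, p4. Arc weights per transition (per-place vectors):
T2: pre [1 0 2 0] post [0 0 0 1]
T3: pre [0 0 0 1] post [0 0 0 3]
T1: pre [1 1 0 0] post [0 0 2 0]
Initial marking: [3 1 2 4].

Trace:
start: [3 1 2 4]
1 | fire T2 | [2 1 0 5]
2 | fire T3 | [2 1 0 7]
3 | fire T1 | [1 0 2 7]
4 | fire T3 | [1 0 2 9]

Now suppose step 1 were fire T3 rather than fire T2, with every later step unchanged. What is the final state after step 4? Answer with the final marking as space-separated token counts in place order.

2 0 4 10

(re-executing from step 1 with the substitution; state before step 1: [3 1 2 4])
1 | fire T3 | [3 1 2 6]
2 | fire T3 | [3 1 2 8]
3 | fire T1 | [2 0 4 8]
4 | fire T3 | [2 0 4 10]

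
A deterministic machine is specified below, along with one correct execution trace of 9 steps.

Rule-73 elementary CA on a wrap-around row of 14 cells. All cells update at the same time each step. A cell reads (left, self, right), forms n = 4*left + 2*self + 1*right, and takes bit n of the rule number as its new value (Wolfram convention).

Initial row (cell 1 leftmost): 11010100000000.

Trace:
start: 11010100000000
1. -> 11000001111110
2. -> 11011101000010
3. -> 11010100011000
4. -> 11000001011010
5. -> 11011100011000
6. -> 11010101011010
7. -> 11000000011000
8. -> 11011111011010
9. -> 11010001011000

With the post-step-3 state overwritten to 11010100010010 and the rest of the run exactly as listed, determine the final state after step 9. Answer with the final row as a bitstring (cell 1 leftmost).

11010000000010

state after step 3 := 11010100010010
4. -> 11000001000000
5. -> 11011100011110
6. -> 11010101010010
7. -> 11000000000000
8. -> 11011111111110
9. -> 11010000000010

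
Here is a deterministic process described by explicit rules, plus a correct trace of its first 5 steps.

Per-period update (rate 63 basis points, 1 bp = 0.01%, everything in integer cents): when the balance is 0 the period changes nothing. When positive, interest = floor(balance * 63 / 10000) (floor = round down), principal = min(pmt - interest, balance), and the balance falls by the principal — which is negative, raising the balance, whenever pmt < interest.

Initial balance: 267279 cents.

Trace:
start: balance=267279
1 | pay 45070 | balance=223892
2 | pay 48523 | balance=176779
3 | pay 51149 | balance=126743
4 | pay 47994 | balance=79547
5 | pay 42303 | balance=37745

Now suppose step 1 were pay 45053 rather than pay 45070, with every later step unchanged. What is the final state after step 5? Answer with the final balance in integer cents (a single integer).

(re-executing from step 1 with the substitution; state before step 1: balance=267279)
1 | pay 45053 | balance=223909
2 | pay 48523 | balance=176796
3 | pay 51149 | balance=126760
4 | pay 47994 | balance=79564
5 | pay 42303 | balance=37762

37762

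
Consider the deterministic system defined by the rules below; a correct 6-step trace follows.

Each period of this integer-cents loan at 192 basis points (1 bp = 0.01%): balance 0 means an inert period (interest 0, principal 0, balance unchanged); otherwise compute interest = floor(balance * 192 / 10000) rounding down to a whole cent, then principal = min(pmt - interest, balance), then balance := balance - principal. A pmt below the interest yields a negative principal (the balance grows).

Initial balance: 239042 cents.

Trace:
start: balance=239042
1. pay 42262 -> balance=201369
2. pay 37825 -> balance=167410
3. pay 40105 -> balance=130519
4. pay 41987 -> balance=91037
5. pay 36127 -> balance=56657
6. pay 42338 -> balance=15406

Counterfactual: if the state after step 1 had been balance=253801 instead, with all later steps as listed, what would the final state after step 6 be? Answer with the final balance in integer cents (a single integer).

state after step 1 := balance=253801
2. pay 37825 -> balance=220848
3. pay 40105 -> balance=184983
4. pay 41987 -> balance=146547
5. pay 36127 -> balance=113233
6. pay 42338 -> balance=73069

73069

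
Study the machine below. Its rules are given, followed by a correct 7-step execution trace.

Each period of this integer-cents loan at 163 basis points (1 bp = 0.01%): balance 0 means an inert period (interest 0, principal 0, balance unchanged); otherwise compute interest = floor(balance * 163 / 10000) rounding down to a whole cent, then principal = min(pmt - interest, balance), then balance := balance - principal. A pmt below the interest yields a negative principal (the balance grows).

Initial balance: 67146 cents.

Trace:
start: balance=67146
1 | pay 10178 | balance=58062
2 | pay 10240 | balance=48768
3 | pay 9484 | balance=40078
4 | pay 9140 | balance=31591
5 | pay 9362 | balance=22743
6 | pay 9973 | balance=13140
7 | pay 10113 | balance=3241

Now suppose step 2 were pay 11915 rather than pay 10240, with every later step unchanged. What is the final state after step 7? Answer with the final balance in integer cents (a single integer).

1426

(re-executing from step 2 with the substitution; state before step 2: balance=58062)
2 | pay 11915 | balance=47093
3 | pay 9484 | balance=38376
4 | pay 9140 | balance=29861
5 | pay 9362 | balance=20985
6 | pay 9973 | balance=11354
7 | pay 10113 | balance=1426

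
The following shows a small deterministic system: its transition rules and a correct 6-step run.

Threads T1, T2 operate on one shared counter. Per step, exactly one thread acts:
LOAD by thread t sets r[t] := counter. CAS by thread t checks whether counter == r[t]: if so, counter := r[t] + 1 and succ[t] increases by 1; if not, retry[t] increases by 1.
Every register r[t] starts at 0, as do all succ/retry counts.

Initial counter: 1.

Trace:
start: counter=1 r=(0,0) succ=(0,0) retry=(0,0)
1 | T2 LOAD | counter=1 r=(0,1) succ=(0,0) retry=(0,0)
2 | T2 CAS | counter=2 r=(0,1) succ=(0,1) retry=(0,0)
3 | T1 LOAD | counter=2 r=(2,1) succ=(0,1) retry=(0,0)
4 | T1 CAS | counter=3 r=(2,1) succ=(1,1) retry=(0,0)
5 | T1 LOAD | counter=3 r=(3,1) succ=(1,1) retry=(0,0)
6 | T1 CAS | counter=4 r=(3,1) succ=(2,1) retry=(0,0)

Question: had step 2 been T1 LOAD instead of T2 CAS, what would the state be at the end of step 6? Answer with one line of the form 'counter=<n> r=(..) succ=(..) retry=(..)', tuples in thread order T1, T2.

(re-executing from step 2 with the substitution; state before step 2: counter=1 r=(0,1) succ=(0,0) retry=(0,0))
2 | T1 LOAD | counter=1 r=(1,1) succ=(0,0) retry=(0,0)
3 | T1 LOAD | counter=1 r=(1,1) succ=(0,0) retry=(0,0)
4 | T1 CAS | counter=2 r=(1,1) succ=(1,0) retry=(0,0)
5 | T1 LOAD | counter=2 r=(2,1) succ=(1,0) retry=(0,0)
6 | T1 CAS | counter=3 r=(2,1) succ=(2,0) retry=(0,0)

counter=3 r=(2,1) succ=(2,0) retry=(0,0)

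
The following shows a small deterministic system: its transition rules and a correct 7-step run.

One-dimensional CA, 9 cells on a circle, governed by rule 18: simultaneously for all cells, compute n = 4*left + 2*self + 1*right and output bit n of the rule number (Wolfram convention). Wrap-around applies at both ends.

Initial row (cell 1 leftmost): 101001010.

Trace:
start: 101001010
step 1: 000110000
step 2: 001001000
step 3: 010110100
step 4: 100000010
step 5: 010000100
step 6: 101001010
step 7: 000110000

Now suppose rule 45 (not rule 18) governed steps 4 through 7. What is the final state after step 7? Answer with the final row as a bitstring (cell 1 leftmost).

(re-executing steps 4..7 under rule 45; state before step 4: 010110100)
step 4: 011101101
step 5: 110011011
step 6: 000010110
step 7: 111011100

111011100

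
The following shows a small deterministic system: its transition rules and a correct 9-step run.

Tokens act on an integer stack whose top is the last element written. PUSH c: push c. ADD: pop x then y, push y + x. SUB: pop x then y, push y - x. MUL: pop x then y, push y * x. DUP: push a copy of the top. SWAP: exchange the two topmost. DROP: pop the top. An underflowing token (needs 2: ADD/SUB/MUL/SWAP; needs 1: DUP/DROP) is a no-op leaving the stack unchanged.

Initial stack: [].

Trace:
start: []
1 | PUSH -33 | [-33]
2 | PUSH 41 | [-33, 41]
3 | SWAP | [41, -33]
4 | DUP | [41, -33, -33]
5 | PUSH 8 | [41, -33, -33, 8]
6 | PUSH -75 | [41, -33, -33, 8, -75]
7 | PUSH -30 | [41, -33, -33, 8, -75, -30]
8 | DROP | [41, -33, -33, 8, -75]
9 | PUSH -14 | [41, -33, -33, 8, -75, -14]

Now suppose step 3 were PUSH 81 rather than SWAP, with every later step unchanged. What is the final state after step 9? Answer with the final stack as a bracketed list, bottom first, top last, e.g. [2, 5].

(re-executing from step 3 with the substitution; state before step 3: [-33, 41])
3 | PUSH 81 | [-33, 41, 81]
4 | DUP | [-33, 41, 81, 81]
5 | PUSH 8 | [-33, 41, 81, 81, 8]
6 | PUSH -75 | [-33, 41, 81, 81, 8, -75]
7 | PUSH -30 | [-33, 41, 81, 81, 8, -75, -30]
8 | DROP | [-33, 41, 81, 81, 8, -75]
9 | PUSH -14 | [-33, 41, 81, 81, 8, -75, -14]

[-33, 41, 81, 81, 8, -75, -14]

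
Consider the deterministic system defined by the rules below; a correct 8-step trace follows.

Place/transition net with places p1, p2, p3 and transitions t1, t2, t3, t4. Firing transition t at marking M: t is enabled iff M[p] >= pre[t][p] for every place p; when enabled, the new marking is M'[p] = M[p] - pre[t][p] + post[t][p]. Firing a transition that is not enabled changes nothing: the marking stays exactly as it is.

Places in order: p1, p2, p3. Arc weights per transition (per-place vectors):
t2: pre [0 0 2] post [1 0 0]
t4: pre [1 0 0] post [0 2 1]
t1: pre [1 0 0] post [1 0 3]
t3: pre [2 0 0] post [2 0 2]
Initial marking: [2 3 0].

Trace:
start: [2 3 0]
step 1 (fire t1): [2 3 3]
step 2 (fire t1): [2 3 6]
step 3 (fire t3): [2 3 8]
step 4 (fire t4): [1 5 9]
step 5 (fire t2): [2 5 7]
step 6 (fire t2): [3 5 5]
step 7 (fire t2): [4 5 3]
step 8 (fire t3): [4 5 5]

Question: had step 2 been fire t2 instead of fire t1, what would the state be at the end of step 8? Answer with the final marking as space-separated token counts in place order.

4 5 2

(re-executing from step 2 with the substitution; state before step 2: [2 3 3])
step 2 (fire t2): [3 3 1]
step 3 (fire t3): [3 3 3]
step 4 (fire t4): [2 5 4]
step 5 (fire t2): [3 5 2]
step 6 (fire t2): [4 5 0]
step 7 (fire t2): [4 5 0]
step 8 (fire t3): [4 5 2]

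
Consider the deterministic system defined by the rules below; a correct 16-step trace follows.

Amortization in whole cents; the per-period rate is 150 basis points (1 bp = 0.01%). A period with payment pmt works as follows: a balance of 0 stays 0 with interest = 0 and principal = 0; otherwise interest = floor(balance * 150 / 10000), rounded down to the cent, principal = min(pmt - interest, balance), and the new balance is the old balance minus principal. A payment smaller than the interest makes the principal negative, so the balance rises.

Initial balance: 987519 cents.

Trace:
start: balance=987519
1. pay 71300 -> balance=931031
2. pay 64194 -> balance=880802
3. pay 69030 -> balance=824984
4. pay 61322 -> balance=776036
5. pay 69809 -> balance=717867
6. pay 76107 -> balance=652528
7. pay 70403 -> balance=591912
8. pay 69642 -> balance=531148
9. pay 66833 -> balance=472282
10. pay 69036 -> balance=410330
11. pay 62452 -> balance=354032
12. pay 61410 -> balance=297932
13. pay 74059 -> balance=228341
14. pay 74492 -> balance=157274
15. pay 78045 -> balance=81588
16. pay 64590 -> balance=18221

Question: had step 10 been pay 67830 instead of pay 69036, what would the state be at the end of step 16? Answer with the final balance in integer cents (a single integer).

(re-executing from step 10 with the substitution; state before step 10: balance=472282)
10. pay 67830 -> balance=411536
11. pay 62452 -> balance=355257
12. pay 61410 -> balance=299175
13. pay 74059 -> balance=229603
14. pay 74492 -> balance=158555
15. pay 78045 -> balance=82888
16. pay 64590 -> balance=19541

19541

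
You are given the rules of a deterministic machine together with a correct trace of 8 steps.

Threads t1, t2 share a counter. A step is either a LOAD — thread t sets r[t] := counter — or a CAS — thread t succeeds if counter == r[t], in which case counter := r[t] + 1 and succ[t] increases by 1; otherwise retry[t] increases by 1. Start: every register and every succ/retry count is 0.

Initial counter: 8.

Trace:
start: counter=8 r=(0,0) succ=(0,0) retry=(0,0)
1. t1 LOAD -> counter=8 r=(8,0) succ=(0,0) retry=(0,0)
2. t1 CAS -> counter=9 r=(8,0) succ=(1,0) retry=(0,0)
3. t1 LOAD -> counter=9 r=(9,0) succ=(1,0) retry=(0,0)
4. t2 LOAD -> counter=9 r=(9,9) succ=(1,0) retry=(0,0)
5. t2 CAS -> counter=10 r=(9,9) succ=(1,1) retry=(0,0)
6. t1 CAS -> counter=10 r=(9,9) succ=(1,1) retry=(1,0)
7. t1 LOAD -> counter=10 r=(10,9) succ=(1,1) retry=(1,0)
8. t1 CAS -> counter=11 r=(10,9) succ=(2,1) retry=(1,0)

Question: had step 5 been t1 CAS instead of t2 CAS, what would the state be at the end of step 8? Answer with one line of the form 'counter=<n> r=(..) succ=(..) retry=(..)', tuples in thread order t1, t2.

counter=11 r=(10,9) succ=(3,0) retry=(1,0)

(re-executing from step 5 with the substitution; state before step 5: counter=9 r=(9,9) succ=(1,0) retry=(0,0))
5. t1 CAS -> counter=10 r=(9,9) succ=(2,0) retry=(0,0)
6. t1 CAS -> counter=10 r=(9,9) succ=(2,0) retry=(1,0)
7. t1 LOAD -> counter=10 r=(10,9) succ=(2,0) retry=(1,0)
8. t1 CAS -> counter=11 r=(10,9) succ=(3,0) retry=(1,0)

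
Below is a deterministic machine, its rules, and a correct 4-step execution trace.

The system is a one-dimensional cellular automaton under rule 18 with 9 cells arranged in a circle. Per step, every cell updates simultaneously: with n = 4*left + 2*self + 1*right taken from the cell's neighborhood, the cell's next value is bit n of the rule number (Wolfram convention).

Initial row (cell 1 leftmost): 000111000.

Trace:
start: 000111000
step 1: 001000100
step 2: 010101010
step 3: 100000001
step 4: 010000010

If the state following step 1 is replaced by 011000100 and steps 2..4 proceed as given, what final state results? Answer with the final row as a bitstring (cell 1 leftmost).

state after step 1 := 011000100
step 2: 100101010
step 3: 011000000
step 4: 100100000

100100000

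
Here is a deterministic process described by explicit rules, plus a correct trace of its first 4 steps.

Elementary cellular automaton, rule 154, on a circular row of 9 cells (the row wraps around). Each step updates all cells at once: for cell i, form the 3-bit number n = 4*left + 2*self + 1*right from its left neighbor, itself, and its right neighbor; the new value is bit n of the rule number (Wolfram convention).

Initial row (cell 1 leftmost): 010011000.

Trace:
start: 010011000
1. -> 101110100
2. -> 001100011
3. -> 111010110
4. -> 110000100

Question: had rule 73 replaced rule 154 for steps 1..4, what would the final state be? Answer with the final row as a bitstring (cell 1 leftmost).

(re-executing steps 1..4 under rule 73; state before step 1: 010011000)
1. -> 000011011
2. -> 011011011
3. -> 011011011
4. -> 011011011

011011011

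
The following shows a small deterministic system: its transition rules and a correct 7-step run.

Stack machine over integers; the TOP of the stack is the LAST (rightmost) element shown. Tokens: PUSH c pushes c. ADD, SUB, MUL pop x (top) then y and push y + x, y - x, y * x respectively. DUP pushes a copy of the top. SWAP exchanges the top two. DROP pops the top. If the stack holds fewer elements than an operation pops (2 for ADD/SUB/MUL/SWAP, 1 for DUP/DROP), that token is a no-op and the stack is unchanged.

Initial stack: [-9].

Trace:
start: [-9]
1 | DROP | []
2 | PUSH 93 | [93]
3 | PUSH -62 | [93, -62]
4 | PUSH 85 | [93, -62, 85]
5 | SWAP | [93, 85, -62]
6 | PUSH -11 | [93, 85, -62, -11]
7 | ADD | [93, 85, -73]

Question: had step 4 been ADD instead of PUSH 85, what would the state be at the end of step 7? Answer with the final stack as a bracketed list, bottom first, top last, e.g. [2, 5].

[20]

(re-executing from step 4 with the substitution; state before step 4: [93, -62])
4 | ADD | [31]
5 | SWAP | [31]
6 | PUSH -11 | [31, -11]
7 | ADD | [20]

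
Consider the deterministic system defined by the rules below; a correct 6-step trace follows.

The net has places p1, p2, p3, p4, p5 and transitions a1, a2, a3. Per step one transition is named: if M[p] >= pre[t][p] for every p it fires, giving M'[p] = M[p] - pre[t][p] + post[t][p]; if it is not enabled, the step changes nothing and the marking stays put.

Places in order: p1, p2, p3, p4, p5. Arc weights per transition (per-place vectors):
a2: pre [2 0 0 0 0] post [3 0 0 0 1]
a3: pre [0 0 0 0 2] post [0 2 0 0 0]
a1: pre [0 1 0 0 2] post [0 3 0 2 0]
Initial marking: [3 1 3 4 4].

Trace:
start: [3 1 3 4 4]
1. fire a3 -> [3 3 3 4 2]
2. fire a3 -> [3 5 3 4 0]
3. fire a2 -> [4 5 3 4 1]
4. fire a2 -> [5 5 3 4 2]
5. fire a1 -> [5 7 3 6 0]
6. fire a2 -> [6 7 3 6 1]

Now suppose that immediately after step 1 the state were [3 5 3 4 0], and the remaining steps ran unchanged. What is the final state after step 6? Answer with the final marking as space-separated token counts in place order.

6 7 3 6 1

state after step 1 := [3 5 3 4 0]
2. fire a3 -> [3 5 3 4 0]
3. fire a2 -> [4 5 3 4 1]
4. fire a2 -> [5 5 3 4 2]
5. fire a1 -> [5 7 3 6 0]
6. fire a2 -> [6 7 3 6 1]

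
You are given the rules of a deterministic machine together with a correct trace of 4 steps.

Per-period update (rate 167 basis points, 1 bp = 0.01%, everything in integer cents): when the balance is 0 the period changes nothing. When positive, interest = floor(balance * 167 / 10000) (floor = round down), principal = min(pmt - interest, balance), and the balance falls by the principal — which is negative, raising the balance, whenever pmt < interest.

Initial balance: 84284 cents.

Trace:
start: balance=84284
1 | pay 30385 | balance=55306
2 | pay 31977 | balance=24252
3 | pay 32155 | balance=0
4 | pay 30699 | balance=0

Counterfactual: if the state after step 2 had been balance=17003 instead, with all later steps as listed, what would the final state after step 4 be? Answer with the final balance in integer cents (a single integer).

0

state after step 2 := balance=17003
3 | pay 32155 | balance=0
4 | pay 30699 | balance=0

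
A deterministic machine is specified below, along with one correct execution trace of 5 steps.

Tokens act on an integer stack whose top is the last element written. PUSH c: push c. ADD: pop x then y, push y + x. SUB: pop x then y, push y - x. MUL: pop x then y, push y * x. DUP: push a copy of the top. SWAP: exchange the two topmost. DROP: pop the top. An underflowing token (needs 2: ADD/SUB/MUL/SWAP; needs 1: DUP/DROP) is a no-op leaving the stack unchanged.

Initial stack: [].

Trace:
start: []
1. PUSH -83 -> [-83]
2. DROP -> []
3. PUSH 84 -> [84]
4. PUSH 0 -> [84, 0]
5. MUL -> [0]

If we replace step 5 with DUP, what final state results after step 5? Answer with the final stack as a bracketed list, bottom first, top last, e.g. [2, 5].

(re-executing from step 5 with the substitution; state before step 5: [84, 0])
5. DUP -> [84, 0, 0]

[84, 0, 0]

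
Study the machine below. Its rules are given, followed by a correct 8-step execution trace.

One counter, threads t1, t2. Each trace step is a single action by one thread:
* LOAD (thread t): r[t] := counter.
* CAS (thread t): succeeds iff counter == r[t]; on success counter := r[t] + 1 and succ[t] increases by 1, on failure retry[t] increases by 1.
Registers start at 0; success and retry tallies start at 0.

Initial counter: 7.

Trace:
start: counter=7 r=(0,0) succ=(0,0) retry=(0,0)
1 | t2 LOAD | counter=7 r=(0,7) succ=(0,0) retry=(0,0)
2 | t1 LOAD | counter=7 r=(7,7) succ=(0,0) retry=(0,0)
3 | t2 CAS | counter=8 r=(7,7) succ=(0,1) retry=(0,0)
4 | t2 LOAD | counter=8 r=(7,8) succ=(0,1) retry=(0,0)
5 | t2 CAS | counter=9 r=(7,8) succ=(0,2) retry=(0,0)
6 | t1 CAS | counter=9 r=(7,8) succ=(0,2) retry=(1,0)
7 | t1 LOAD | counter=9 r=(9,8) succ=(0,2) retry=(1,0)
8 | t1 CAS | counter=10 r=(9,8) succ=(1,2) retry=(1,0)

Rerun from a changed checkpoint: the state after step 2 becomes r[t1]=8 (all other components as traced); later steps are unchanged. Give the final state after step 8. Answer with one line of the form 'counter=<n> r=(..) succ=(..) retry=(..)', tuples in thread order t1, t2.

state after step 2 := counter=7 r=(8,7) succ=(0,0) retry=(0,0)
3 | t2 CAS | counter=8 r=(8,7) succ=(0,1) retry=(0,0)
4 | t2 LOAD | counter=8 r=(8,8) succ=(0,1) retry=(0,0)
5 | t2 CAS | counter=9 r=(8,8) succ=(0,2) retry=(0,0)
6 | t1 CAS | counter=9 r=(8,8) succ=(0,2) retry=(1,0)
7 | t1 LOAD | counter=9 r=(9,8) succ=(0,2) retry=(1,0)
8 | t1 CAS | counter=10 r=(9,8) succ=(1,2) retry=(1,0)

counter=10 r=(9,8) succ=(1,2) retry=(1,0)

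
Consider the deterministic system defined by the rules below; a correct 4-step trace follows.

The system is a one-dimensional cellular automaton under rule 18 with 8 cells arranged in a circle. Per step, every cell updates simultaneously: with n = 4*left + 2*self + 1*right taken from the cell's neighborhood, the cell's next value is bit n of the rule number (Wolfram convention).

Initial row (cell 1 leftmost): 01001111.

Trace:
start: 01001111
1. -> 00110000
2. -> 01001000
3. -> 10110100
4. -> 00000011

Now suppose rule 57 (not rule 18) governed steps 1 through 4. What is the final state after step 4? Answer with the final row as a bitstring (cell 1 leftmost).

(re-executing steps 1..4 under rule 57; state before step 1: 01001111)
1. -> 10101000
2. -> 01010110
3. -> 00101101
4. -> 10011010

10011010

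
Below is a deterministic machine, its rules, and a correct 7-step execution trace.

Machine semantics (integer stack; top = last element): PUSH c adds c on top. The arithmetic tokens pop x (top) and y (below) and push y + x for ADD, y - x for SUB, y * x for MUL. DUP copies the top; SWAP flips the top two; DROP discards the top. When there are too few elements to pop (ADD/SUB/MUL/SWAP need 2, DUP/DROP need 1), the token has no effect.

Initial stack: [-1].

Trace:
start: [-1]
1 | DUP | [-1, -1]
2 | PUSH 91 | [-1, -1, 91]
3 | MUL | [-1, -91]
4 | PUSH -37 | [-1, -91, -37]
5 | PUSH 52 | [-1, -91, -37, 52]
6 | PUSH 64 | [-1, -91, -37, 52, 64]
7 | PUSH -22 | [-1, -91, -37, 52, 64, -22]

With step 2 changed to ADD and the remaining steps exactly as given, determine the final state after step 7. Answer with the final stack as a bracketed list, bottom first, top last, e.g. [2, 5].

(re-executing from step 2 with the substitution; state before step 2: [-1, -1])
2 | ADD | [-2]
3 | MUL | [-2]
4 | PUSH -37 | [-2, -37]
5 | PUSH 52 | [-2, -37, 52]
6 | PUSH 64 | [-2, -37, 52, 64]
7 | PUSH -22 | [-2, -37, 52, 64, -22]

[-2, -37, 52, 64, -22]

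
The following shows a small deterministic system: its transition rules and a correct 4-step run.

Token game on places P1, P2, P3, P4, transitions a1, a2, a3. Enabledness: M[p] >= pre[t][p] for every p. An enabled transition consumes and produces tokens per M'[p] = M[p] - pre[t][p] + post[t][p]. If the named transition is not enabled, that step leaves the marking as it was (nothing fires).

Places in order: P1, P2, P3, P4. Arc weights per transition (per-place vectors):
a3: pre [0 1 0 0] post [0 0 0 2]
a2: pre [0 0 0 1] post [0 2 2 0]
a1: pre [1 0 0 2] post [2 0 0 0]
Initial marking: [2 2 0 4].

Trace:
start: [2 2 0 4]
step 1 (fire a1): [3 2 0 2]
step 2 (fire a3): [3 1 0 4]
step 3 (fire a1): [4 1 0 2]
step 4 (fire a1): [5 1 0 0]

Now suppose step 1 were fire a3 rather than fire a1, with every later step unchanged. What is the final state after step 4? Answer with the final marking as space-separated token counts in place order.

(re-executing from step 1 with the substitution; state before step 1: [2 2 0 4])
step 1 (fire a3): [2 1 0 6]
step 2 (fire a3): [2 0 0 8]
step 3 (fire a1): [3 0 0 6]
step 4 (fire a1): [4 0 0 4]

4 0 0 4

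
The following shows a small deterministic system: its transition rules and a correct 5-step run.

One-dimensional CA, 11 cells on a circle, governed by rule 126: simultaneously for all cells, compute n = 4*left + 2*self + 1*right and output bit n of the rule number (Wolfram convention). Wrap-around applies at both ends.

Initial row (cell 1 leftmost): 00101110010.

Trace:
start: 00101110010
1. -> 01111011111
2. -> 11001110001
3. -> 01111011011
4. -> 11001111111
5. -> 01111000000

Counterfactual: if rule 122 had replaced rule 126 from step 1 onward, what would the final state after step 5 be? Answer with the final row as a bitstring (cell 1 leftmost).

00011111011

(re-executing steps 1..5 under rule 122; state before step 1: 00101110010)
1. -> 01011011101
2. -> 10111110110
3. -> 01100011111
4. -> 11110110001
5. -> 00011111011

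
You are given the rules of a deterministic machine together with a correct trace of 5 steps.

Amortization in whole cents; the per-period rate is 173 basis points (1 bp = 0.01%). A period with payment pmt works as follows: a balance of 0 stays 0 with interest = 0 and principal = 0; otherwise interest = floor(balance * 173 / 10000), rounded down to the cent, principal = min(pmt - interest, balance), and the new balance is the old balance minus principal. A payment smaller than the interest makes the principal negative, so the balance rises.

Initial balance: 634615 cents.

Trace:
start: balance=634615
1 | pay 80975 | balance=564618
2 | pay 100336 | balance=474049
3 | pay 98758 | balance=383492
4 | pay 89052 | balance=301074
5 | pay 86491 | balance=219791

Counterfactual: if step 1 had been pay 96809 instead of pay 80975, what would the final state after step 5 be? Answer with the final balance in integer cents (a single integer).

(re-executing from step 1 with the substitution; state before step 1: balance=634615)
1 | pay 96809 | balance=548784
2 | pay 100336 | balance=457941
3 | pay 98758 | balance=367105
4 | pay 89052 | balance=284403
5 | pay 86491 | balance=202832

202832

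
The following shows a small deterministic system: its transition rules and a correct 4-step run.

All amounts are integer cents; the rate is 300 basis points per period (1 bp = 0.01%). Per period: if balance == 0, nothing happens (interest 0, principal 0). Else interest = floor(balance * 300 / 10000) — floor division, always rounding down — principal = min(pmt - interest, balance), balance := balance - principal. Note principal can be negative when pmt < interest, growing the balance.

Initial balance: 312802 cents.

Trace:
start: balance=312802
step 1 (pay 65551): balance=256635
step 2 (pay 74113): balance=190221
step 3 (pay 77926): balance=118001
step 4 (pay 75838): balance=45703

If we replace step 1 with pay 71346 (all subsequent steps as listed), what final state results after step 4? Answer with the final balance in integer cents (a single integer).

39370

(re-executing from step 1 with the substitution; state before step 1: balance=312802)
step 1 (pay 71346): balance=250840
step 2 (pay 74113): balance=184252
step 3 (pay 77926): balance=111853
step 4 (pay 75838): balance=39370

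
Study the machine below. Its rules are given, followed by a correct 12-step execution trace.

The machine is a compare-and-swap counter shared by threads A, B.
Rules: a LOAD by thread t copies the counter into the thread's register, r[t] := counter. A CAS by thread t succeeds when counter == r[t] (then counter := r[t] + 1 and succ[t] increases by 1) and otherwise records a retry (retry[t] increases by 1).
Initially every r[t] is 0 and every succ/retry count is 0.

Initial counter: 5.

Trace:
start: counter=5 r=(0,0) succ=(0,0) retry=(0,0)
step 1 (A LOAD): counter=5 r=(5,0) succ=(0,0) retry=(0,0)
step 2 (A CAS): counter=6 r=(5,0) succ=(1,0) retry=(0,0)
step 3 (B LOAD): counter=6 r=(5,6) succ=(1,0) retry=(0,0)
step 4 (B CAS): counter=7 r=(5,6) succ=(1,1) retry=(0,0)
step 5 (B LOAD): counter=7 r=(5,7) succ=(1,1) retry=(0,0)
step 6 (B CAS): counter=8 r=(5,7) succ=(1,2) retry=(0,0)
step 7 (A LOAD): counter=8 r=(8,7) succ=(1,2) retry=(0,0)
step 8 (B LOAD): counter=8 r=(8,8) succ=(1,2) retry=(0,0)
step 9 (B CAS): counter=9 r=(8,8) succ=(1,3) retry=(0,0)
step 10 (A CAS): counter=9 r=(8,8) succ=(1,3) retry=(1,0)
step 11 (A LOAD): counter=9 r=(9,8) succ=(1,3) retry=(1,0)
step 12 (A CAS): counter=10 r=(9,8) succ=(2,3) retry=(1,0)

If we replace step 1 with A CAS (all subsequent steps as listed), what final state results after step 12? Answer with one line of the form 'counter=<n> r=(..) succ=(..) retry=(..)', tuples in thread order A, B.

(re-executing from step 1 with the substitution; state before step 1: counter=5 r=(0,0) succ=(0,0) retry=(0,0))
step 1 (A CAS): counter=5 r=(0,0) succ=(0,0) retry=(1,0)
step 2 (A CAS): counter=5 r=(0,0) succ=(0,0) retry=(2,0)
step 3 (B LOAD): counter=5 r=(0,5) succ=(0,0) retry=(2,0)
step 4 (B CAS): counter=6 r=(0,5) succ=(0,1) retry=(2,0)
step 5 (B LOAD): counter=6 r=(0,6) succ=(0,1) retry=(2,0)
step 6 (B CAS): counter=7 r=(0,6) succ=(0,2) retry=(2,0)
step 7 (A LOAD): counter=7 r=(7,6) succ=(0,2) retry=(2,0)
step 8 (B LOAD): counter=7 r=(7,7) succ=(0,2) retry=(2,0)
step 9 (B CAS): counter=8 r=(7,7) succ=(0,3) retry=(2,0)
step 10 (A CAS): counter=8 r=(7,7) succ=(0,3) retry=(3,0)
step 11 (A LOAD): counter=8 r=(8,7) succ=(0,3) retry=(3,0)
step 12 (A CAS): counter=9 r=(8,7) succ=(1,3) retry=(3,0)

counter=9 r=(8,7) succ=(1,3) retry=(3,0)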